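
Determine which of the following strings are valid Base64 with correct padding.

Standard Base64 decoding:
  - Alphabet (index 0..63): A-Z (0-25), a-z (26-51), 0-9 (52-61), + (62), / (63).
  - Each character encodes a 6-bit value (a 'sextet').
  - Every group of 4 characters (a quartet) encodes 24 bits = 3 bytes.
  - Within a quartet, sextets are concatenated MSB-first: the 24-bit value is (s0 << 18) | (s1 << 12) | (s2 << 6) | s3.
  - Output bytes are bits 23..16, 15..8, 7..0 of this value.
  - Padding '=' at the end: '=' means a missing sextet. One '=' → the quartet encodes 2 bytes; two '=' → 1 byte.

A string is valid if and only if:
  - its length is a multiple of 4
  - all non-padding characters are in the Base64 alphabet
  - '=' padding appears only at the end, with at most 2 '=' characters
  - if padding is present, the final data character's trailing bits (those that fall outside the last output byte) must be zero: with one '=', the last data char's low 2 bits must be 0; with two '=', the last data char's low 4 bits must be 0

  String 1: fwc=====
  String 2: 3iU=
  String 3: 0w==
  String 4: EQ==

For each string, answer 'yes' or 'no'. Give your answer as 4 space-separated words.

String 1: 'fwc=====' → invalid (5 pad chars (max 2))
String 2: '3iU=' → valid
String 3: '0w==' → valid
String 4: 'EQ==' → valid

Answer: no yes yes yes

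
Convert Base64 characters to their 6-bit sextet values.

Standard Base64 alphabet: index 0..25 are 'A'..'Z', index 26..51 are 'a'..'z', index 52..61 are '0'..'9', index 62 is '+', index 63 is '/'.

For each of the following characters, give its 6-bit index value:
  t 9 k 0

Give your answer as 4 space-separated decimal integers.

Answer: 45 61 36 52

Derivation:
't': a..z range, 26 + ord('t') − ord('a') = 45
'9': 0..9 range, 52 + ord('9') − ord('0') = 61
'k': a..z range, 26 + ord('k') − ord('a') = 36
'0': 0..9 range, 52 + ord('0') − ord('0') = 52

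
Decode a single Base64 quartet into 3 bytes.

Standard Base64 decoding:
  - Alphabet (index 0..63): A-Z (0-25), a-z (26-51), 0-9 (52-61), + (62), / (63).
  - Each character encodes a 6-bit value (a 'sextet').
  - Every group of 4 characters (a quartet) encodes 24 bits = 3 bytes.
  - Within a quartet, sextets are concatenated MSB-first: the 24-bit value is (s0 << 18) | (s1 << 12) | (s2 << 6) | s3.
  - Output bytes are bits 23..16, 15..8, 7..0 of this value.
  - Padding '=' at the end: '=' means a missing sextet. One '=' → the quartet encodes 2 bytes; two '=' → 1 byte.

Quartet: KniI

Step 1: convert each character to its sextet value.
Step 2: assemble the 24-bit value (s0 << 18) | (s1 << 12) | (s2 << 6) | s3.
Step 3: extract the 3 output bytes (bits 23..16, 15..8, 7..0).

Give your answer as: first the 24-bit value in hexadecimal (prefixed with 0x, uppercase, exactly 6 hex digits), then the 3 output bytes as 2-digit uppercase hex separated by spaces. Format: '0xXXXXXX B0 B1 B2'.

Sextets: K=10, n=39, i=34, I=8
24-bit: (10<<18) | (39<<12) | (34<<6) | 8
      = 0x280000 | 0x027000 | 0x000880 | 0x000008
      = 0x2A7888
Bytes: (v>>16)&0xFF=2A, (v>>8)&0xFF=78, v&0xFF=88

Answer: 0x2A7888 2A 78 88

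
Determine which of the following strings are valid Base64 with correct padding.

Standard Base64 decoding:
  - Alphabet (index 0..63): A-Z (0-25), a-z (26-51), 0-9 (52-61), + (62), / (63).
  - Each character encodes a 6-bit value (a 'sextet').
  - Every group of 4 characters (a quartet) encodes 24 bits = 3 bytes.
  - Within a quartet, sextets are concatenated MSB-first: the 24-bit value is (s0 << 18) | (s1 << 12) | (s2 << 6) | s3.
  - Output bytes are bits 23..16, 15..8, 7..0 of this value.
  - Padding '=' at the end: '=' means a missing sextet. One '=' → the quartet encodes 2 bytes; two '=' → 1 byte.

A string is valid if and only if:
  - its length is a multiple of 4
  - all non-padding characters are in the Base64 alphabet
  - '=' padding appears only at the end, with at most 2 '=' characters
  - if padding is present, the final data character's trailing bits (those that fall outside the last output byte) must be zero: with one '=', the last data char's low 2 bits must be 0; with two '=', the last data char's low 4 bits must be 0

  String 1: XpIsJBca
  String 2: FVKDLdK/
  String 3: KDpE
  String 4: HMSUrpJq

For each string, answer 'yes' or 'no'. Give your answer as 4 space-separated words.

String 1: 'XpIsJBca' → valid
String 2: 'FVKDLdK/' → valid
String 3: 'KDpE' → valid
String 4: 'HMSUrpJq' → valid

Answer: yes yes yes yes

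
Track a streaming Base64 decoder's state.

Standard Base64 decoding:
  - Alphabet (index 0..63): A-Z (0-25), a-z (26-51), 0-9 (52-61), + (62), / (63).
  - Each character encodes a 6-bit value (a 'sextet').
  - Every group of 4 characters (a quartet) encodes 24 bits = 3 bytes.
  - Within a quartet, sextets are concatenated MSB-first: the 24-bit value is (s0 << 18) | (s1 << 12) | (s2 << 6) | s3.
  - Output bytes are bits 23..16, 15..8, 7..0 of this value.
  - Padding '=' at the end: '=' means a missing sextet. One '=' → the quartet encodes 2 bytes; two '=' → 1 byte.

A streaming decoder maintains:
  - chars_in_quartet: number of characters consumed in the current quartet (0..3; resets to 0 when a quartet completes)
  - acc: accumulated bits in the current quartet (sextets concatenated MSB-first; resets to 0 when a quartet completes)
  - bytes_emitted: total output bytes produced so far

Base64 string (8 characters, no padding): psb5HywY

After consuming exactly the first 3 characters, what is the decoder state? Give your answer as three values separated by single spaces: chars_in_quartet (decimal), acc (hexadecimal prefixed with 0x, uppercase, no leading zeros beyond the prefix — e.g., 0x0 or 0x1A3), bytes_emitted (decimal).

Answer: 3 0x29B1B 0

Derivation:
After char 0 ('p'=41): chars_in_quartet=1 acc=0x29 bytes_emitted=0
After char 1 ('s'=44): chars_in_quartet=2 acc=0xA6C bytes_emitted=0
After char 2 ('b'=27): chars_in_quartet=3 acc=0x29B1B bytes_emitted=0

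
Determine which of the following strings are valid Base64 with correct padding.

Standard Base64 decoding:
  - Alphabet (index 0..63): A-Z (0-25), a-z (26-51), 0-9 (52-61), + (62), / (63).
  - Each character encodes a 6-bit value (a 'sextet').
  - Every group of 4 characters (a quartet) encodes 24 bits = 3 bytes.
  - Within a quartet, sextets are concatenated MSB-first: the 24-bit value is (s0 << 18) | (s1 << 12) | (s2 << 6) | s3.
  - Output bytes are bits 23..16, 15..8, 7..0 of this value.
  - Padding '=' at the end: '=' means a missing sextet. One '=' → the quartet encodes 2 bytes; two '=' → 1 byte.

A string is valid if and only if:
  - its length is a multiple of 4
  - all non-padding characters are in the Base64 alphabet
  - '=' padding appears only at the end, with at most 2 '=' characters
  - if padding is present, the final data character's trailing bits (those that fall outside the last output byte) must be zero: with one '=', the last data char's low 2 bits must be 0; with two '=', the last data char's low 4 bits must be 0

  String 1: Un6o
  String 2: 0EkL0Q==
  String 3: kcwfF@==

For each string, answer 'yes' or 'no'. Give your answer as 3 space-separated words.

String 1: 'Un6o' → valid
String 2: '0EkL0Q==' → valid
String 3: 'kcwfF@==' → invalid (bad char(s): ['@'])

Answer: yes yes no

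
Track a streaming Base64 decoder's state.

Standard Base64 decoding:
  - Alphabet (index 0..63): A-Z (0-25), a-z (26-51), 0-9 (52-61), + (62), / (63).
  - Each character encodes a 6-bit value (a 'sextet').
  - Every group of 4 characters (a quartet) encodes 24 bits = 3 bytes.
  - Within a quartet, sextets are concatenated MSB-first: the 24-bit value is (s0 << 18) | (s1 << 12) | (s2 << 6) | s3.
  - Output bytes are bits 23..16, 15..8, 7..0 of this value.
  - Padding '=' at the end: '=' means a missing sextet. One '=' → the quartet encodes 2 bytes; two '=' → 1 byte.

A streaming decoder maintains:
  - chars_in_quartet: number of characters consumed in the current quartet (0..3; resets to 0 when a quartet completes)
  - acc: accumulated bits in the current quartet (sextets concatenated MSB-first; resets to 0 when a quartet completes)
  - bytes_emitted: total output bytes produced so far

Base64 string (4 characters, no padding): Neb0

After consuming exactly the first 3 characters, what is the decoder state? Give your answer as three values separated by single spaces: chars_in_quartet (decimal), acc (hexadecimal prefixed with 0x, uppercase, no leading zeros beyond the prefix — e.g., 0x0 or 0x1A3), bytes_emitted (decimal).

Answer: 3 0xD79B 0

Derivation:
After char 0 ('N'=13): chars_in_quartet=1 acc=0xD bytes_emitted=0
After char 1 ('e'=30): chars_in_quartet=2 acc=0x35E bytes_emitted=0
After char 2 ('b'=27): chars_in_quartet=3 acc=0xD79B bytes_emitted=0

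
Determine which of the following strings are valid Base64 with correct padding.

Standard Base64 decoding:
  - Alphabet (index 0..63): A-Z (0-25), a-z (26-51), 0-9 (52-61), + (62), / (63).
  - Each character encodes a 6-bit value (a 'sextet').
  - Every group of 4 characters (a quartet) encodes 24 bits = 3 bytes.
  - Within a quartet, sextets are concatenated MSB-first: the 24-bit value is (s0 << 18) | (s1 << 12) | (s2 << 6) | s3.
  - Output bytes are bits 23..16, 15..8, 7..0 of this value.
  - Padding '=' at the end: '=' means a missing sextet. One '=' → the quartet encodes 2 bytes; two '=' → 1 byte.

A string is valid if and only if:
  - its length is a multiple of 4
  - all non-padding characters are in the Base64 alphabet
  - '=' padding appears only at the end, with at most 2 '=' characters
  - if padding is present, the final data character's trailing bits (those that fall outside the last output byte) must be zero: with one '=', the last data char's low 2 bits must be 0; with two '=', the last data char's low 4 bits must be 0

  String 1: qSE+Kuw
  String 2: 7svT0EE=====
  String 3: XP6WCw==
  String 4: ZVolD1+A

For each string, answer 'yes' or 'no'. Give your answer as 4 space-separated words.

Answer: no no yes yes

Derivation:
String 1: 'qSE+Kuw' → invalid (len=7 not mult of 4)
String 2: '7svT0EE=====' → invalid (5 pad chars (max 2))
String 3: 'XP6WCw==' → valid
String 4: 'ZVolD1+A' → valid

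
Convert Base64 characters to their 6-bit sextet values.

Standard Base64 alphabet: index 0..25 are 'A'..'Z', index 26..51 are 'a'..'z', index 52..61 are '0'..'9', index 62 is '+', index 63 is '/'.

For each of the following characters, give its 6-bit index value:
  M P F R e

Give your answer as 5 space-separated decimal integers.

'M': A..Z range, ord('M') − ord('A') = 12
'P': A..Z range, ord('P') − ord('A') = 15
'F': A..Z range, ord('F') − ord('A') = 5
'R': A..Z range, ord('R') − ord('A') = 17
'e': a..z range, 26 + ord('e') − ord('a') = 30

Answer: 12 15 5 17 30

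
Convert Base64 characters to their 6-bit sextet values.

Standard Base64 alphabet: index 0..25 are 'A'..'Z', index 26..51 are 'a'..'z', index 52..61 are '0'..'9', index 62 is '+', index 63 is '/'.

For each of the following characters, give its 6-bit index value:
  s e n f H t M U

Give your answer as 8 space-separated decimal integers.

Answer: 44 30 39 31 7 45 12 20

Derivation:
's': a..z range, 26 + ord('s') − ord('a') = 44
'e': a..z range, 26 + ord('e') − ord('a') = 30
'n': a..z range, 26 + ord('n') − ord('a') = 39
'f': a..z range, 26 + ord('f') − ord('a') = 31
'H': A..Z range, ord('H') − ord('A') = 7
't': a..z range, 26 + ord('t') − ord('a') = 45
'M': A..Z range, ord('M') − ord('A') = 12
'U': A..Z range, ord('U') − ord('A') = 20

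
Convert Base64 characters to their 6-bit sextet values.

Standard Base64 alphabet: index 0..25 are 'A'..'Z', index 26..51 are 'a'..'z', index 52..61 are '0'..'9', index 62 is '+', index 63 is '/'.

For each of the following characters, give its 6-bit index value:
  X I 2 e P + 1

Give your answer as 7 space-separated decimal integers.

'X': A..Z range, ord('X') − ord('A') = 23
'I': A..Z range, ord('I') − ord('A') = 8
'2': 0..9 range, 52 + ord('2') − ord('0') = 54
'e': a..z range, 26 + ord('e') − ord('a') = 30
'P': A..Z range, ord('P') − ord('A') = 15
'+': index 62
'1': 0..9 range, 52 + ord('1') − ord('0') = 53

Answer: 23 8 54 30 15 62 53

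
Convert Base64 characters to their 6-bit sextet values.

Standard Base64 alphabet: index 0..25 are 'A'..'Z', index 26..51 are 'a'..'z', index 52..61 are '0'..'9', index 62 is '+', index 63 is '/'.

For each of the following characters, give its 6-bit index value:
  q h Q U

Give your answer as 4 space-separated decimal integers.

Answer: 42 33 16 20

Derivation:
'q': a..z range, 26 + ord('q') − ord('a') = 42
'h': a..z range, 26 + ord('h') − ord('a') = 33
'Q': A..Z range, ord('Q') − ord('A') = 16
'U': A..Z range, ord('U') − ord('A') = 20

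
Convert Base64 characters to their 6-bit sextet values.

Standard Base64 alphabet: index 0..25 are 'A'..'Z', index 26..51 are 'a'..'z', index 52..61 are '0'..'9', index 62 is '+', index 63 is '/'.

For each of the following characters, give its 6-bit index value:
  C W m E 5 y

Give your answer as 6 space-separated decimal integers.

'C': A..Z range, ord('C') − ord('A') = 2
'W': A..Z range, ord('W') − ord('A') = 22
'm': a..z range, 26 + ord('m') − ord('a') = 38
'E': A..Z range, ord('E') − ord('A') = 4
'5': 0..9 range, 52 + ord('5') − ord('0') = 57
'y': a..z range, 26 + ord('y') − ord('a') = 50

Answer: 2 22 38 4 57 50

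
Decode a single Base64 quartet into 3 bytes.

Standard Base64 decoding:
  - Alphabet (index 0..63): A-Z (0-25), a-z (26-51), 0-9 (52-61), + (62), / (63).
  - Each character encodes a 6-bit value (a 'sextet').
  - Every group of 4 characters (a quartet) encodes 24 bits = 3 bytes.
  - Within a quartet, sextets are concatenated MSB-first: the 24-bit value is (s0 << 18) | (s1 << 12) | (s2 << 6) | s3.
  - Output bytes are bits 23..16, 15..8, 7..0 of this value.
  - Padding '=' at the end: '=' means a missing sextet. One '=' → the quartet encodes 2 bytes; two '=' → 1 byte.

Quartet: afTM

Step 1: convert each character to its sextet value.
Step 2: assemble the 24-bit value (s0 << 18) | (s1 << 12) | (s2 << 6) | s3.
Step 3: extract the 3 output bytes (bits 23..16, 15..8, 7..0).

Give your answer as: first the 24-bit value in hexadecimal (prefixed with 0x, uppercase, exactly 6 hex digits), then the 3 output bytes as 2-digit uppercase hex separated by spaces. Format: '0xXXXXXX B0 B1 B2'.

Sextets: a=26, f=31, T=19, M=12
24-bit: (26<<18) | (31<<12) | (19<<6) | 12
      = 0x680000 | 0x01F000 | 0x0004C0 | 0x00000C
      = 0x69F4CC
Bytes: (v>>16)&0xFF=69, (v>>8)&0xFF=F4, v&0xFF=CC

Answer: 0x69F4CC 69 F4 CC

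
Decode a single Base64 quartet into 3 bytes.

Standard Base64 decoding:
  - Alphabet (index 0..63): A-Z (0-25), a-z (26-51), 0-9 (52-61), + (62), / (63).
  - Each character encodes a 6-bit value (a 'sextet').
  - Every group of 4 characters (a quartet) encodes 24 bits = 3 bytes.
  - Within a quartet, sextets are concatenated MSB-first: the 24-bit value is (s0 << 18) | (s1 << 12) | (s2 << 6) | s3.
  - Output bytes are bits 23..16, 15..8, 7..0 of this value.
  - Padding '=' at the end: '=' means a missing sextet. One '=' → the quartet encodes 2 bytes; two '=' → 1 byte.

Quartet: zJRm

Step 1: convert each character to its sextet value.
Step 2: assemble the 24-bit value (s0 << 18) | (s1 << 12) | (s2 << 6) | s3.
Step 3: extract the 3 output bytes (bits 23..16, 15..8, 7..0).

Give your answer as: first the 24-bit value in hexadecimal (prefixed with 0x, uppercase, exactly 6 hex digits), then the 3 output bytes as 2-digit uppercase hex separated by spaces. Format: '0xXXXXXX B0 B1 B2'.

Sextets: z=51, J=9, R=17, m=38
24-bit: (51<<18) | (9<<12) | (17<<6) | 38
      = 0xCC0000 | 0x009000 | 0x000440 | 0x000026
      = 0xCC9466
Bytes: (v>>16)&0xFF=CC, (v>>8)&0xFF=94, v&0xFF=66

Answer: 0xCC9466 CC 94 66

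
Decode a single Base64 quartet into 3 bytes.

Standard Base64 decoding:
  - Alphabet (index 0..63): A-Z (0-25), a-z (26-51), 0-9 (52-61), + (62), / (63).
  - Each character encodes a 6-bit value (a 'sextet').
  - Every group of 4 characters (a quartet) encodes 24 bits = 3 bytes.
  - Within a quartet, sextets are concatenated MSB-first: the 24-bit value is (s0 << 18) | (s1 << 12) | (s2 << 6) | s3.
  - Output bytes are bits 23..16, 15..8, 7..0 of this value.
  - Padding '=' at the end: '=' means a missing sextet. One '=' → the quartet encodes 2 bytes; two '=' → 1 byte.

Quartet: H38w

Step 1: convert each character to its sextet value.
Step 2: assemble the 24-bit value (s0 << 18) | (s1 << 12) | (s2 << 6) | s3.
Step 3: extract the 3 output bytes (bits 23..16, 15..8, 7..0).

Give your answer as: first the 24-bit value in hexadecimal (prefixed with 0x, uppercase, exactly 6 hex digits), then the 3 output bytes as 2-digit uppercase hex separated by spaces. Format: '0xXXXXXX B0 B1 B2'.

Sextets: H=7, 3=55, 8=60, w=48
24-bit: (7<<18) | (55<<12) | (60<<6) | 48
      = 0x1C0000 | 0x037000 | 0x000F00 | 0x000030
      = 0x1F7F30
Bytes: (v>>16)&0xFF=1F, (v>>8)&0xFF=7F, v&0xFF=30

Answer: 0x1F7F30 1F 7F 30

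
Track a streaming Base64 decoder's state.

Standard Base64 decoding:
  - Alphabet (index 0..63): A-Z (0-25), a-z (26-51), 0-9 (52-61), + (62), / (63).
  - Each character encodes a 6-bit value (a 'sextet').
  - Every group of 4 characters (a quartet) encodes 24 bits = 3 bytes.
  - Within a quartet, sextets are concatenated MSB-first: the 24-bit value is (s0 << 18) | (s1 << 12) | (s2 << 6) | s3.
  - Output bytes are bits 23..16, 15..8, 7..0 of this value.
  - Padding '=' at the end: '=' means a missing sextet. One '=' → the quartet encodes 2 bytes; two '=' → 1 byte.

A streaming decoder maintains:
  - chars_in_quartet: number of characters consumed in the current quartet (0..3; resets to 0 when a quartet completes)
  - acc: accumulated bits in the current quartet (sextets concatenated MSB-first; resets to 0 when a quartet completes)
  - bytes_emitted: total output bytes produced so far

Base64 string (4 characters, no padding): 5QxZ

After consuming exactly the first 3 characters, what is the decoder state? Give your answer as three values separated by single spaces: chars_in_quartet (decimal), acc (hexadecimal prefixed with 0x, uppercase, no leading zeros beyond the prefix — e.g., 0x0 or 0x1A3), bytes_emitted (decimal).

Answer: 3 0x39431 0

Derivation:
After char 0 ('5'=57): chars_in_quartet=1 acc=0x39 bytes_emitted=0
After char 1 ('Q'=16): chars_in_quartet=2 acc=0xE50 bytes_emitted=0
After char 2 ('x'=49): chars_in_quartet=3 acc=0x39431 bytes_emitted=0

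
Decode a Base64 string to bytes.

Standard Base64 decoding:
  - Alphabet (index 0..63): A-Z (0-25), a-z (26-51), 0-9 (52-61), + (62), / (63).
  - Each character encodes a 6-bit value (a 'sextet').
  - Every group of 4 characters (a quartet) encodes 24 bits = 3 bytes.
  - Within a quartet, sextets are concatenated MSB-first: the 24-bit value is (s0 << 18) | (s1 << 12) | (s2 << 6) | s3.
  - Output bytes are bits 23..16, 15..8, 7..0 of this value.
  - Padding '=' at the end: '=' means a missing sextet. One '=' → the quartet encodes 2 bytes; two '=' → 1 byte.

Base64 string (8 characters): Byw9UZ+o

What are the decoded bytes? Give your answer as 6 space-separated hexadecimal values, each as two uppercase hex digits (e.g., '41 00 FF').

Answer: 07 2C 3D 51 9F A8

Derivation:
After char 0 ('B'=1): chars_in_quartet=1 acc=0x1 bytes_emitted=0
After char 1 ('y'=50): chars_in_quartet=2 acc=0x72 bytes_emitted=0
After char 2 ('w'=48): chars_in_quartet=3 acc=0x1CB0 bytes_emitted=0
After char 3 ('9'=61): chars_in_quartet=4 acc=0x72C3D -> emit 07 2C 3D, reset; bytes_emitted=3
After char 4 ('U'=20): chars_in_quartet=1 acc=0x14 bytes_emitted=3
After char 5 ('Z'=25): chars_in_quartet=2 acc=0x519 bytes_emitted=3
After char 6 ('+'=62): chars_in_quartet=3 acc=0x1467E bytes_emitted=3
After char 7 ('o'=40): chars_in_quartet=4 acc=0x519FA8 -> emit 51 9F A8, reset; bytes_emitted=6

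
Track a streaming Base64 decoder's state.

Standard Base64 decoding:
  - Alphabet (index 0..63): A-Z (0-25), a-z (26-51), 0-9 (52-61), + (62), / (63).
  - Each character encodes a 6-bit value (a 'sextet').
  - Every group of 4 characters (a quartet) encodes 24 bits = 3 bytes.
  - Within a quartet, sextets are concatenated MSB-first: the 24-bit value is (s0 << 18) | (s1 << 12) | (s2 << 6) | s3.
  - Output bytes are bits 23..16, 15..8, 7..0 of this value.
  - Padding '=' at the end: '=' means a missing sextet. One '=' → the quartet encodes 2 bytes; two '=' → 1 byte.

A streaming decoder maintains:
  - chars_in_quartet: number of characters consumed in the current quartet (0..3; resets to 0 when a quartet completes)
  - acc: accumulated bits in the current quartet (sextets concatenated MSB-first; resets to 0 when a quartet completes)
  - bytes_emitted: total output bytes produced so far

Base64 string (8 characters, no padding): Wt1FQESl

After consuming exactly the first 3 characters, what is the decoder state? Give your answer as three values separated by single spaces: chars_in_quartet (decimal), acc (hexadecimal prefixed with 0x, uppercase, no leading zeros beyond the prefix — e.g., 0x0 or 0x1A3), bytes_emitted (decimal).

After char 0 ('W'=22): chars_in_quartet=1 acc=0x16 bytes_emitted=0
After char 1 ('t'=45): chars_in_quartet=2 acc=0x5AD bytes_emitted=0
After char 2 ('1'=53): chars_in_quartet=3 acc=0x16B75 bytes_emitted=0

Answer: 3 0x16B75 0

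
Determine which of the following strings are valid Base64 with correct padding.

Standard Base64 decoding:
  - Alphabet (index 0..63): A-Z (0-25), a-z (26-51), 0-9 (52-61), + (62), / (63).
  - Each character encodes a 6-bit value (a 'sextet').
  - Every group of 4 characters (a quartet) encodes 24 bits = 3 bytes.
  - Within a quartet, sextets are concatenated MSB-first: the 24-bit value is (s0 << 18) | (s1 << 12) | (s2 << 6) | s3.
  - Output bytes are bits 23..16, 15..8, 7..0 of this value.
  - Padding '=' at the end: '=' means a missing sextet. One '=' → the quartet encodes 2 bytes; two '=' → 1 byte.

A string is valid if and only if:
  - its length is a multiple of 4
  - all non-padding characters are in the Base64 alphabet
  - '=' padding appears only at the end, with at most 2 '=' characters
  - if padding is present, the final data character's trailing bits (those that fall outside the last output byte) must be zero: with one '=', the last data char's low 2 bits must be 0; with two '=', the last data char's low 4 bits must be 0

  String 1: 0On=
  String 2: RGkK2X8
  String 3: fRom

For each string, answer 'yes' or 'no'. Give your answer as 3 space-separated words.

Answer: no no yes

Derivation:
String 1: '0On=' → invalid (bad trailing bits)
String 2: 'RGkK2X8' → invalid (len=7 not mult of 4)
String 3: 'fRom' → valid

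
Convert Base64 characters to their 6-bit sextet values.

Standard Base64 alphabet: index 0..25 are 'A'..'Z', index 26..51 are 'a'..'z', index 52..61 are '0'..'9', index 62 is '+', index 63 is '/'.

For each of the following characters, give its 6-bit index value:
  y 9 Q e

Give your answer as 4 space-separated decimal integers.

'y': a..z range, 26 + ord('y') − ord('a') = 50
'9': 0..9 range, 52 + ord('9') − ord('0') = 61
'Q': A..Z range, ord('Q') − ord('A') = 16
'e': a..z range, 26 + ord('e') − ord('a') = 30

Answer: 50 61 16 30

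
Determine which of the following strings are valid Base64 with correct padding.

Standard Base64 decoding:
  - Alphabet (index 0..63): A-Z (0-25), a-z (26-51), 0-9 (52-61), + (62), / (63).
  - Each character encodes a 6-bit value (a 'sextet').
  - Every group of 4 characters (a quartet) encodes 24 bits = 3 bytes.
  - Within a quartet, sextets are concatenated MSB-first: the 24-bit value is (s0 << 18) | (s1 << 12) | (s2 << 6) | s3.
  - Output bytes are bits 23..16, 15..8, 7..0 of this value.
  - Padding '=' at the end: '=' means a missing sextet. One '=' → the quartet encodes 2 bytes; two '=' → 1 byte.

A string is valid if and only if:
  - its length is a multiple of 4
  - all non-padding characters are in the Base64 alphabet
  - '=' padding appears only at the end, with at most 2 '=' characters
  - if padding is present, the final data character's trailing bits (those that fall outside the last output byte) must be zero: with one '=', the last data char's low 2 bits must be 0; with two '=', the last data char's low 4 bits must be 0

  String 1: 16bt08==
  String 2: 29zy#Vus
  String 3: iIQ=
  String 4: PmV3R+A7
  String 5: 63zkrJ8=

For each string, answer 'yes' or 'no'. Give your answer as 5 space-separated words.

String 1: '16bt08==' → invalid (bad trailing bits)
String 2: '29zy#Vus' → invalid (bad char(s): ['#'])
String 3: 'iIQ=' → valid
String 4: 'PmV3R+A7' → valid
String 5: '63zkrJ8=' → valid

Answer: no no yes yes yes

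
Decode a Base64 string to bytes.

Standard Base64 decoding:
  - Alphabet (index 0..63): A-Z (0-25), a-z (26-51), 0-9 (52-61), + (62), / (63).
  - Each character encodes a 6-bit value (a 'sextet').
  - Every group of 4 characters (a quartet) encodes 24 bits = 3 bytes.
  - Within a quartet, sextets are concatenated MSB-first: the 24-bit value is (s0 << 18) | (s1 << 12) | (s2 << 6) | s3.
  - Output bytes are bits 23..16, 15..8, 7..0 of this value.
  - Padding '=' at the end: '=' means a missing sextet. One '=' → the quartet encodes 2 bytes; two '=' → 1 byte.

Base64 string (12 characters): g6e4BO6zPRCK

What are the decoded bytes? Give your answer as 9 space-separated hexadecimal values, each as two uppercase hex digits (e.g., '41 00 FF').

After char 0 ('g'=32): chars_in_quartet=1 acc=0x20 bytes_emitted=0
After char 1 ('6'=58): chars_in_quartet=2 acc=0x83A bytes_emitted=0
After char 2 ('e'=30): chars_in_quartet=3 acc=0x20E9E bytes_emitted=0
After char 3 ('4'=56): chars_in_quartet=4 acc=0x83A7B8 -> emit 83 A7 B8, reset; bytes_emitted=3
After char 4 ('B'=1): chars_in_quartet=1 acc=0x1 bytes_emitted=3
After char 5 ('O'=14): chars_in_quartet=2 acc=0x4E bytes_emitted=3
After char 6 ('6'=58): chars_in_quartet=3 acc=0x13BA bytes_emitted=3
After char 7 ('z'=51): chars_in_quartet=4 acc=0x4EEB3 -> emit 04 EE B3, reset; bytes_emitted=6
After char 8 ('P'=15): chars_in_quartet=1 acc=0xF bytes_emitted=6
After char 9 ('R'=17): chars_in_quartet=2 acc=0x3D1 bytes_emitted=6
After char 10 ('C'=2): chars_in_quartet=3 acc=0xF442 bytes_emitted=6
After char 11 ('K'=10): chars_in_quartet=4 acc=0x3D108A -> emit 3D 10 8A, reset; bytes_emitted=9

Answer: 83 A7 B8 04 EE B3 3D 10 8A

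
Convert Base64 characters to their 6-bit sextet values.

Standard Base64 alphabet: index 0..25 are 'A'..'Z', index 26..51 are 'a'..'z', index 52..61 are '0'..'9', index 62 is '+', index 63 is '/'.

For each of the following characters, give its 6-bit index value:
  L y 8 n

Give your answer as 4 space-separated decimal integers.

'L': A..Z range, ord('L') − ord('A') = 11
'y': a..z range, 26 + ord('y') − ord('a') = 50
'8': 0..9 range, 52 + ord('8') − ord('0') = 60
'n': a..z range, 26 + ord('n') − ord('a') = 39

Answer: 11 50 60 39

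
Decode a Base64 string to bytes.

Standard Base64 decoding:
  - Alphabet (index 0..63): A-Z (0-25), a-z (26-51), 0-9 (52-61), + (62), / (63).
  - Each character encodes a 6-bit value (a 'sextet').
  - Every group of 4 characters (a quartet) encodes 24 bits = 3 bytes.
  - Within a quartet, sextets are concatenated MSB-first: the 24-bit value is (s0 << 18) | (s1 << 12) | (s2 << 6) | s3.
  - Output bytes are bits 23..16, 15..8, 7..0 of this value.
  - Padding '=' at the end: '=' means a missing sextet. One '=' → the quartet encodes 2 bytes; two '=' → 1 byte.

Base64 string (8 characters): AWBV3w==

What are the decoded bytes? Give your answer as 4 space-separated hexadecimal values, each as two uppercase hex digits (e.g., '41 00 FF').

After char 0 ('A'=0): chars_in_quartet=1 acc=0x0 bytes_emitted=0
After char 1 ('W'=22): chars_in_quartet=2 acc=0x16 bytes_emitted=0
After char 2 ('B'=1): chars_in_quartet=3 acc=0x581 bytes_emitted=0
After char 3 ('V'=21): chars_in_quartet=4 acc=0x16055 -> emit 01 60 55, reset; bytes_emitted=3
After char 4 ('3'=55): chars_in_quartet=1 acc=0x37 bytes_emitted=3
After char 5 ('w'=48): chars_in_quartet=2 acc=0xDF0 bytes_emitted=3
Padding '==': partial quartet acc=0xDF0 -> emit DF; bytes_emitted=4

Answer: 01 60 55 DF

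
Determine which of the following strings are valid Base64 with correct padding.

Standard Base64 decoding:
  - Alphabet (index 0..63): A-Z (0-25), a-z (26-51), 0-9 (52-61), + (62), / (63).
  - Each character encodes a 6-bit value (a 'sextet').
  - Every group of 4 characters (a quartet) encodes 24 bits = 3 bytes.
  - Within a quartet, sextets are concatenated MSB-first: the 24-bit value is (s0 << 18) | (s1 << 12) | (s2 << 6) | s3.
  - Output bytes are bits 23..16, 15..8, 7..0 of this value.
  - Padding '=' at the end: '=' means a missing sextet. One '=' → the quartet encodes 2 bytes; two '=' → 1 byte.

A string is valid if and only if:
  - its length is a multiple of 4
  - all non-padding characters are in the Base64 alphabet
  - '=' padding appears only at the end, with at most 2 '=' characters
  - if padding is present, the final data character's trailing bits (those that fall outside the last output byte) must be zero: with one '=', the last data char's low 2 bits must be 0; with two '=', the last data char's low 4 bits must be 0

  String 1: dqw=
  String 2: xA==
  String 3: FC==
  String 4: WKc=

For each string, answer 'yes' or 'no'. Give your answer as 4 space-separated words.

Answer: yes yes no yes

Derivation:
String 1: 'dqw=' → valid
String 2: 'xA==' → valid
String 3: 'FC==' → invalid (bad trailing bits)
String 4: 'WKc=' → valid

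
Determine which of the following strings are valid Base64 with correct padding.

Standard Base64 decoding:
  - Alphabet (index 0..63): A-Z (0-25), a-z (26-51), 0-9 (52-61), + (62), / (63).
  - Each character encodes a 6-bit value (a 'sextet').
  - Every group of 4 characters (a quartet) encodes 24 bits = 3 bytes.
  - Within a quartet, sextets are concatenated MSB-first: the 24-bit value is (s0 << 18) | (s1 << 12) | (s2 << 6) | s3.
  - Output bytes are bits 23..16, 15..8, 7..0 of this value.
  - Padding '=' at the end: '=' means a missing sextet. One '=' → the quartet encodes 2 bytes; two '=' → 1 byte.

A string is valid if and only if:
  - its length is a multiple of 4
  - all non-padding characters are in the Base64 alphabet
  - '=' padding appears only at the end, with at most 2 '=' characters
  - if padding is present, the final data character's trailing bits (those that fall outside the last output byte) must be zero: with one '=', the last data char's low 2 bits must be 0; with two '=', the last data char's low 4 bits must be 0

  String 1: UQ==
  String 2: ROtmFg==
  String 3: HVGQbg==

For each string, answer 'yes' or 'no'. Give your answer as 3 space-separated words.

Answer: yes yes yes

Derivation:
String 1: 'UQ==' → valid
String 2: 'ROtmFg==' → valid
String 3: 'HVGQbg==' → valid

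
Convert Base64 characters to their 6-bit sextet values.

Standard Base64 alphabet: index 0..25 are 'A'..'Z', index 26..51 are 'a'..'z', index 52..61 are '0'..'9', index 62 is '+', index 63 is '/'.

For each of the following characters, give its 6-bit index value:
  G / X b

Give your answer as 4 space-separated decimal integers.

'G': A..Z range, ord('G') − ord('A') = 6
'/': index 63
'X': A..Z range, ord('X') − ord('A') = 23
'b': a..z range, 26 + ord('b') − ord('a') = 27

Answer: 6 63 23 27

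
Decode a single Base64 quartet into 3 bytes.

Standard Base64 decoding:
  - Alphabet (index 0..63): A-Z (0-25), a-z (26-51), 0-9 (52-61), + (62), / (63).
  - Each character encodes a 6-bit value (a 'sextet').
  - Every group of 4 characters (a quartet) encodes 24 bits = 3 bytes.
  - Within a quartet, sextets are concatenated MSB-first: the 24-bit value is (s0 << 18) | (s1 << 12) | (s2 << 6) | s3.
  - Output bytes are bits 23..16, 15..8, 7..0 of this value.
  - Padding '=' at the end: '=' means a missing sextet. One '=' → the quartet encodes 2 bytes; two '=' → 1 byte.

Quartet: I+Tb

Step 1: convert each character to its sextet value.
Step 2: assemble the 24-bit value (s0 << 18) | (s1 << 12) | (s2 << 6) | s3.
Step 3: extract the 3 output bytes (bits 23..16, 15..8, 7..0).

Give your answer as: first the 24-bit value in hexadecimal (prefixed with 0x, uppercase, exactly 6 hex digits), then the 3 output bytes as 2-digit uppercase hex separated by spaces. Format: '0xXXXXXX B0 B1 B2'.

Answer: 0x23E4DB 23 E4 DB

Derivation:
Sextets: I=8, +=62, T=19, b=27
24-bit: (8<<18) | (62<<12) | (19<<6) | 27
      = 0x200000 | 0x03E000 | 0x0004C0 | 0x00001B
      = 0x23E4DB
Bytes: (v>>16)&0xFF=23, (v>>8)&0xFF=E4, v&0xFF=DB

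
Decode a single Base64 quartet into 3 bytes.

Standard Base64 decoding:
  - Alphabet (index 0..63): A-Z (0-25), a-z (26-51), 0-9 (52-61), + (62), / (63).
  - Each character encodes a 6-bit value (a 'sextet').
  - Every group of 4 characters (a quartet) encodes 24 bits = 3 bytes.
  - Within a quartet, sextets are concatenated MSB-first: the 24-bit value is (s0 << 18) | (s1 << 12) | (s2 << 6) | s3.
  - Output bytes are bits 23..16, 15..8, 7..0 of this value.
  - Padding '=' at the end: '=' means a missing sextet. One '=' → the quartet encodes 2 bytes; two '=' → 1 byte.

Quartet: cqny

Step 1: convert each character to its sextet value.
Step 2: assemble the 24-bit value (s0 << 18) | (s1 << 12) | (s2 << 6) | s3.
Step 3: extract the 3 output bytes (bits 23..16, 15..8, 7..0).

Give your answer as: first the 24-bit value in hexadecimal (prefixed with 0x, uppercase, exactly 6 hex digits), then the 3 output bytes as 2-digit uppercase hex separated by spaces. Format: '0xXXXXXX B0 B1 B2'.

Answer: 0x72A9F2 72 A9 F2

Derivation:
Sextets: c=28, q=42, n=39, y=50
24-bit: (28<<18) | (42<<12) | (39<<6) | 50
      = 0x700000 | 0x02A000 | 0x0009C0 | 0x000032
      = 0x72A9F2
Bytes: (v>>16)&0xFF=72, (v>>8)&0xFF=A9, v&0xFF=F2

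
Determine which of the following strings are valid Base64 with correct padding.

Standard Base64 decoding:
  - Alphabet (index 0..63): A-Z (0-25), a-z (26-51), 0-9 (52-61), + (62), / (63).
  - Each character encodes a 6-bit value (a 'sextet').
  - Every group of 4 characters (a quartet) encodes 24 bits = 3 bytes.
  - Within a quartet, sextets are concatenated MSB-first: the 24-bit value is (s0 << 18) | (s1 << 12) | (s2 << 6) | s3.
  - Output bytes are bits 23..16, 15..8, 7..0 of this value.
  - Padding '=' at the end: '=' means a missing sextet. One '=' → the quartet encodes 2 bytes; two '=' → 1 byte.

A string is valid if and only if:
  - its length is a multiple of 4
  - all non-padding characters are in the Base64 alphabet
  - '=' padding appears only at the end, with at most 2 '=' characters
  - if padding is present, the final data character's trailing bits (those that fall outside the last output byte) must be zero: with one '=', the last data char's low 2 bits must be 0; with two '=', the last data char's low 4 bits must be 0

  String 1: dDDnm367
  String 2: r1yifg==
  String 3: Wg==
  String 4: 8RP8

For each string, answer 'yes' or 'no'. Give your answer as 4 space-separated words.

String 1: 'dDDnm367' → valid
String 2: 'r1yifg==' → valid
String 3: 'Wg==' → valid
String 4: '8RP8' → valid

Answer: yes yes yes yes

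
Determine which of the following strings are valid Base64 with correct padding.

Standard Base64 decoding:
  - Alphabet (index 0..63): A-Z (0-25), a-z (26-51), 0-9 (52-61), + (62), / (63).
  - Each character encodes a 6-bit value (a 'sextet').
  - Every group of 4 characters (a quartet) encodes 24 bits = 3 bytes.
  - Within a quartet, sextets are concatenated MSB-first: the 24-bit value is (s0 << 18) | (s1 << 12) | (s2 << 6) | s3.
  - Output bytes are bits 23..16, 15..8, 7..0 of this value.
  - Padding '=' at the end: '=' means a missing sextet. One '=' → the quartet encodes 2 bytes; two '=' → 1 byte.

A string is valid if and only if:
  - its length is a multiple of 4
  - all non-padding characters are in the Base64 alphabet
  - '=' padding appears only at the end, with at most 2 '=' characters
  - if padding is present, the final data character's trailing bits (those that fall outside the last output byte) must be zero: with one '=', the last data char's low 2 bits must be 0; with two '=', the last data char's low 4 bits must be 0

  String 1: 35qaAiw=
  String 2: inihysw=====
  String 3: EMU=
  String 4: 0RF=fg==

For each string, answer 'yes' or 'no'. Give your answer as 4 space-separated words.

String 1: '35qaAiw=' → valid
String 2: 'inihysw=====' → invalid (5 pad chars (max 2))
String 3: 'EMU=' → valid
String 4: '0RF=fg==' → invalid (bad char(s): ['=']; '=' in middle)

Answer: yes no yes no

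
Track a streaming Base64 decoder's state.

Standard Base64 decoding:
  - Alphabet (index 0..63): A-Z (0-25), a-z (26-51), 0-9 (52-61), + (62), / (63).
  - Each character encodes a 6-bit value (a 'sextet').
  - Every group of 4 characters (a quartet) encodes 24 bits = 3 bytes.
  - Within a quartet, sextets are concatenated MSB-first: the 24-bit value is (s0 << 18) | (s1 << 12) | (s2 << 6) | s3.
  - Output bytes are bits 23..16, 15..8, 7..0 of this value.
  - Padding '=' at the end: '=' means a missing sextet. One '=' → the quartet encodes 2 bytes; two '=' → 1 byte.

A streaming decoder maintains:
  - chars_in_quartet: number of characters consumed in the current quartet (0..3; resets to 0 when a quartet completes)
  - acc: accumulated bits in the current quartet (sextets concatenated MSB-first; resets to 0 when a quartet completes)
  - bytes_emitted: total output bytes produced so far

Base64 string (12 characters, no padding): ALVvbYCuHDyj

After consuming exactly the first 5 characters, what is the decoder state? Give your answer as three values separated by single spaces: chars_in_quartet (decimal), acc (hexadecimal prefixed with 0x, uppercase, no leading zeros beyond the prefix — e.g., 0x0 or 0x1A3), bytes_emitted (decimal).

Answer: 1 0x1B 3

Derivation:
After char 0 ('A'=0): chars_in_quartet=1 acc=0x0 bytes_emitted=0
After char 1 ('L'=11): chars_in_quartet=2 acc=0xB bytes_emitted=0
After char 2 ('V'=21): chars_in_quartet=3 acc=0x2D5 bytes_emitted=0
After char 3 ('v'=47): chars_in_quartet=4 acc=0xB56F -> emit 00 B5 6F, reset; bytes_emitted=3
After char 4 ('b'=27): chars_in_quartet=1 acc=0x1B bytes_emitted=3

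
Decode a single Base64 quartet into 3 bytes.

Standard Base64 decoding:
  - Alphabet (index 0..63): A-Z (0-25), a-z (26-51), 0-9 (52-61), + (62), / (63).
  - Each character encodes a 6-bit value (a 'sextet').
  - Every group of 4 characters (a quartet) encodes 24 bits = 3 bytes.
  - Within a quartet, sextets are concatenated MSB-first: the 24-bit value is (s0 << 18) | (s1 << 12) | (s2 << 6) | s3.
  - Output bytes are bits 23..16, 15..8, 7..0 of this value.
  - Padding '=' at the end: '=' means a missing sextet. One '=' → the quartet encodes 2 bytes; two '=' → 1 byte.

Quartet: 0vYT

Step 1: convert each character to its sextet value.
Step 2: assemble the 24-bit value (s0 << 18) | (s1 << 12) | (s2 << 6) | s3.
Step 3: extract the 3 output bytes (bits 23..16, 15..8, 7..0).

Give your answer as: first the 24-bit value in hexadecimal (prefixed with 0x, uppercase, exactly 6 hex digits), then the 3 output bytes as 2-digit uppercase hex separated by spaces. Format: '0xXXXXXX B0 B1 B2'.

Sextets: 0=52, v=47, Y=24, T=19
24-bit: (52<<18) | (47<<12) | (24<<6) | 19
      = 0xD00000 | 0x02F000 | 0x000600 | 0x000013
      = 0xD2F613
Bytes: (v>>16)&0xFF=D2, (v>>8)&0xFF=F6, v&0xFF=13

Answer: 0xD2F613 D2 F6 13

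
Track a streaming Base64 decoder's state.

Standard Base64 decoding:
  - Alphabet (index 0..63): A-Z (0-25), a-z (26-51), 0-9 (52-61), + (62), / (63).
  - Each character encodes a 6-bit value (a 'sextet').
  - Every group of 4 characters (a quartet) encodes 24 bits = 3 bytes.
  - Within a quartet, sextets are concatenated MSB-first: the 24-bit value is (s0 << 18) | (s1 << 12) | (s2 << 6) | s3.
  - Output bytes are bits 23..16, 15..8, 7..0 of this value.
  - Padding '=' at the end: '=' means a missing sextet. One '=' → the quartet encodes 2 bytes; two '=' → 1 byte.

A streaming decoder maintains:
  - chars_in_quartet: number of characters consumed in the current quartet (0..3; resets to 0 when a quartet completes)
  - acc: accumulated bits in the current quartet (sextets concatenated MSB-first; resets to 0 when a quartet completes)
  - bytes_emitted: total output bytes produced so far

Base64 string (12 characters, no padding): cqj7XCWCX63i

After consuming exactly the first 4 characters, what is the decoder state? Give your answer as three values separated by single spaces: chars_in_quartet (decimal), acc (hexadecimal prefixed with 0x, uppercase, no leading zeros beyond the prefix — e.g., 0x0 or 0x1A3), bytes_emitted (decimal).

Answer: 0 0x0 3

Derivation:
After char 0 ('c'=28): chars_in_quartet=1 acc=0x1C bytes_emitted=0
After char 1 ('q'=42): chars_in_quartet=2 acc=0x72A bytes_emitted=0
After char 2 ('j'=35): chars_in_quartet=3 acc=0x1CAA3 bytes_emitted=0
After char 3 ('7'=59): chars_in_quartet=4 acc=0x72A8FB -> emit 72 A8 FB, reset; bytes_emitted=3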